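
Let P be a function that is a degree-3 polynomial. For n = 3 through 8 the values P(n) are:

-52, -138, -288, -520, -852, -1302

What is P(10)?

-2628

Write P(n) = an³ + bn² + cn + d; the 6 given values yield a linear system in the 4 coefficients.
Solving, P(n) = -3n³ + 4n² - 3n + 2.
Then P(10) = -2628.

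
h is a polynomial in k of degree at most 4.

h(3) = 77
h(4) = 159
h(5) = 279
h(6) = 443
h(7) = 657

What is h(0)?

-1

Write h(k) = ak^4 + bk³ + ck² + dk + e; the 5 given values yield a linear system in the 5 coefficients.
Solving, the leading coefficient vanishes, and h(k) = k³ + 7k² - 4k - 1.
The constant term is h(0) = -1.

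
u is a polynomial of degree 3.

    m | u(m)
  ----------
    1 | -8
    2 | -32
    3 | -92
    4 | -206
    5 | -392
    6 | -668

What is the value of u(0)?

First differences: -24, -60, -114, -186, -276. Second differences: -36, -54, -72, -90. Third differences: -18, -18, -18.
Level-3 differences are constant, so u has degree 3.
Fitting a degree-3 polynomial gives u(m) = -3m³ - 3m - 2.
Then u(0) = -2.

-2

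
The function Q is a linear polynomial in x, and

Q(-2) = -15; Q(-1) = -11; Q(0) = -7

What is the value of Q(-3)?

First differences: 4, 4.
Level-1 differences are constant, so Q has degree 1.
Fitting a degree-1 polynomial gives Q(x) = 4x - 7.
Then Q(-3) = -19.

-19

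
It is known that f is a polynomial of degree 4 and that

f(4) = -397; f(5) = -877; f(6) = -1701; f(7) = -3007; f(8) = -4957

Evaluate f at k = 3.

-147

Write f(k) = ak^4 + bk³ + ck² + dk + e; the 5 given values yield a linear system in the 5 coefficients.
Solving, f(k) = -k^4 - k³ - 6k² + 4k + 3.
Then f(3) = -147.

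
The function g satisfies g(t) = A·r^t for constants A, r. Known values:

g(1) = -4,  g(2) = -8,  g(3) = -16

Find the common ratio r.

Consecutive ratio: -8/(-4) = 2, and -16/(-8) = 2, so r = 2.
Then A·2^1 = -4 gives A = -2, and g(t) = -2·2^t.

2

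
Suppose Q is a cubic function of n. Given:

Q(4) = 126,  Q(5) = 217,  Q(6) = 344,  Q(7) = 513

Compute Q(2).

28

Write Q(n) = an³ + bn² + cn + d; the 4 given values yield a linear system in the 4 coefficients.
Solving, Q(n) = n³ + 3n² + 3n + 2.
Then Q(2) = 28.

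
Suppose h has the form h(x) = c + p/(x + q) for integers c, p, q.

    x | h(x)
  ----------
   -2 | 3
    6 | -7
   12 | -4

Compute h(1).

(h(x) − c)(x + q) = p for each data point; the three points give a linear system in c and q, then p follows.
Solving: c = -2, q = -2, p = -20, so h(x) = -2 − 20/(x − 2).
Then h(1) = -2 − 20/(-1) = 18.

18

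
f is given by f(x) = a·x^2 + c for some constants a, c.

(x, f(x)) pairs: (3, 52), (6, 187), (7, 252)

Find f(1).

From f(3) = 52 and f(6) = 187: 9a + c = 52 and 36a + c = 187.
Subtracting: 27a = 135, so a = 5; then c = 52 − 5·9 = 7.
So f(x) = 5x² + 7, and f(1) = 12.

12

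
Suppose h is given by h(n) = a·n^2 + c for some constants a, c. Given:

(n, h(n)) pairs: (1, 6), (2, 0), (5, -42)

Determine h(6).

From h(1) = 6 and h(2) = 0: 1a + c = 6 and 4a + c = 0.
Subtracting: 3a = -6, so a = -2; then c = 6 − (-2)·1 = 8.
So h(n) = -2n² + 8, and h(6) = -64.

-64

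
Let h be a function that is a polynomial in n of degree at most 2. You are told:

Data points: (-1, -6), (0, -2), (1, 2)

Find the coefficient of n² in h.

First differences: 4, 4.
Level-1 differences are constant, so h has degree 1.
Fitting a degree-1 polynomial gives h(n) = 4n - 2.
The coefficient of n² is 0.

0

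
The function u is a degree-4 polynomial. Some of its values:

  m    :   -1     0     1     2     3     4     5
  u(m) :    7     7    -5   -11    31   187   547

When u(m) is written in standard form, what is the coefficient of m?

-7

First differences: 0, -12, -6, 42, 156, 360. Second differences: -12, 6, 48, 114, 204. Third differences: 18, 42, 66, 90. Fourth differences: 24, 24, 24.
Level-4 differences are constant, so u has degree 4.
Fitting a degree-4 polynomial gives u(m) = m^4 + m³ - 7m² - 7m + 7.
The coefficient of m is -7.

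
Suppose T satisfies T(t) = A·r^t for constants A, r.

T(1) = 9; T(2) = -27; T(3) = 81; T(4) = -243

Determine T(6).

Consecutive ratio: -27/9 = -3, and 81/(-27) = -3, so r = -3.
Then A·(-3)^1 = 9 gives A = -3, and T(t) = -3·(-3)^t.
T(6) = -3·(-3)^6 = -2187.

-2187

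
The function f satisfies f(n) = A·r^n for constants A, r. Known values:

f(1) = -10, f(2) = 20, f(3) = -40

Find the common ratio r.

-2

Consecutive ratio: 20/(-10) = -2, and -40/20 = -2, so r = -2.
Then A·(-2)^1 = -10 gives A = 5, and f(n) = 5·(-2)^n.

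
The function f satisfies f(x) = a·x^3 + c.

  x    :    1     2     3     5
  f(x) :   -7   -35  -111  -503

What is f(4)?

From f(1) = -7 and f(2) = -35: 1a + c = -7 and 8a + c = -35.
Subtracting: 7a = -28, so a = -4; then c = -7 − (-4)·1 = -3.
So f(x) = -4x³ − 3, and f(4) = -259.

-259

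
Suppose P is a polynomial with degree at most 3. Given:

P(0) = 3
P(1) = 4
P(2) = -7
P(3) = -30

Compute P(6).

-171

First differences: 1, -11, -23. Second differences: -12, -12.
Level-2 differences are constant, so P has degree 2.
Fitting a degree-2 polynomial gives P(k) = -6k² + 7k + 3.
Then P(6) = -171.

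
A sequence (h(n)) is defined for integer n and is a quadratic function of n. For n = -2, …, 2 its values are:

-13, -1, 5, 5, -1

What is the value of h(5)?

First differences: 12, 6, 0, -6. Second differences: -6, -6, -6.
Level-2 differences are constant, so h has degree 2.
Fitting a degree-2 polynomial gives h(n) = -3n² + 3n + 5.
Then h(5) = -55.

-55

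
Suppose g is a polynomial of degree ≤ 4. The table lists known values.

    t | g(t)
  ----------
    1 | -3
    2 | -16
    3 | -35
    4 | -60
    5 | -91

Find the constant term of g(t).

4

First differences: -13, -19, -25, -31. Second differences: -6, -6, -6.
Level-2 differences are constant, so g has degree 2.
Fitting a degree-2 polynomial gives g(t) = -3t² - 4t + 4.
The constant term is g(0) = 4.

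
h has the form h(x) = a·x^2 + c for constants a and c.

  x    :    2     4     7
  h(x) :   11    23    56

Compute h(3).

From h(2) = 11 and h(4) = 23: 4a + c = 11 and 16a + c = 23.
Subtracting: 12a = 12, so a = 1; then c = 11 − 1·4 = 7.
So h(x) = 1x² + 7, and h(3) = 16.

16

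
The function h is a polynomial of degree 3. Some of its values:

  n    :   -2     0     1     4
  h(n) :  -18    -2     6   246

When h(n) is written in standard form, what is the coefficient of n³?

Write h(n) = an³ + bn² + cn + d; the 4 given values yield a linear system in the 4 coefficients.
Solving, h(n) = 3n³ + 3n² + 2n - 2.
The coefficient of n³ is 3.

3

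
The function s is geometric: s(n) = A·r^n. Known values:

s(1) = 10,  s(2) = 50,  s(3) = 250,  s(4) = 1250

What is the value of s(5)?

6250

Consecutive ratio: 50/10 = 5, and 250/50 = 5, so r = 5.
Then A·5^1 = 10 gives A = 2, and s(n) = 2·5^n.
s(5) = 2·5^5 = 6250.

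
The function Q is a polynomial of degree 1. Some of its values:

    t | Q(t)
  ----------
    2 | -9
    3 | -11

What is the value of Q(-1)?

-3

Write Q(t) = at + b; the 2 given values yield a linear system in the 2 coefficients.
Solving, Q(t) = -2t - 5.
Then Q(-1) = -3.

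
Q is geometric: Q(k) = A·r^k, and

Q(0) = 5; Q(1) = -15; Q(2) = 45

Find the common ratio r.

Consecutive ratio: -15/5 = -3, and 45/(-15) = -3, so r = -3.
Then A·(-3)^0 = 5 gives A = 5, and Q(k) = 5·(-3)^k.

-3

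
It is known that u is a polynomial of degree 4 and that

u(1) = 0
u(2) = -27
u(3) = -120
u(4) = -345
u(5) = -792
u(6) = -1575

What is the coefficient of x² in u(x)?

First differences: -27, -93, -225, -447, -783. Second differences: -66, -132, -222, -336. Third differences: -66, -90, -114. Fourth differences: -24, -24.
Level-4 differences are constant, so u has degree 4.
Fitting a degree-4 polynomial gives u(x) = -x^4 - x³ - 2x² + x + 3.
The coefficient of x² is -2.

-2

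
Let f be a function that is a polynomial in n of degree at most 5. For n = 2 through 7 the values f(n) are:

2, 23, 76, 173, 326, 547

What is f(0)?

Write f(n) = an^5 + bn^4 + cn³ + dn² + en + p; the 6 given values yield a linear system in the 6 coefficients.
Solving, the top 2 coefficients vanish, and f(n) = 2n³ - 2n² - 7n + 8.
The constant term is f(0) = 8.

8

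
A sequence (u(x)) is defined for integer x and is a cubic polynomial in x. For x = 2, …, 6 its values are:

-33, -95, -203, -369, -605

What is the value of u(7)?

Write u(x) = ax³ + bx² + cx + d; the 5 given values yield a linear system in the 4 coefficients.
Solving, u(x) = -2x³ - 5x² + x + 1.
Then u(7) = -923.

-923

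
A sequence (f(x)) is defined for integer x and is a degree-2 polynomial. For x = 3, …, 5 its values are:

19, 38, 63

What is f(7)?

131

Write f(x) = ax² + bx + c; the 3 given values yield a linear system in the 3 coefficients.
Solving, f(x) = 3x² - 2x - 2.
Then f(7) = 131.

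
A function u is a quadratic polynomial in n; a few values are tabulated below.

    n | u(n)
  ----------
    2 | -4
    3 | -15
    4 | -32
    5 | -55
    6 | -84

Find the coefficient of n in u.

Write u(n) = an² + bn + c; the 5 given values yield a linear system in the 3 coefficients.
Solving, u(n) = -3n² + 4n.
The coefficient of n is 4.

4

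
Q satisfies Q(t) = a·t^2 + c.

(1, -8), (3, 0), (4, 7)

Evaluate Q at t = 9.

From Q(1) = -8 and Q(3) = 0: 1a + c = -8 and 9a + c = 0.
Subtracting: 8a = 8, so a = 1; then c = -8 − 1·1 = -9.
So Q(t) = 1t² − 9, and Q(9) = 72.

72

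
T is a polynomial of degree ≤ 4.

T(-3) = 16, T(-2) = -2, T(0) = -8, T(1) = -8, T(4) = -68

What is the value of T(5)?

-128

Write T(x) = ax^4 + bx³ + cx² + dx + e; the 5 given values yield a linear system in the 5 coefficients.
Solving, the leading coefficient vanishes, and T(x) = -x³ + x - 8.
Then T(5) = -128.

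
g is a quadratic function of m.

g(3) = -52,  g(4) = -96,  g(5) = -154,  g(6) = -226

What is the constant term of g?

First differences: -44, -58, -72. Second differences: -14, -14.
Level-2 differences are constant, so g has degree 2.
Fitting a degree-2 polynomial gives g(m) = -7m² + 5m - 4.
The constant term is g(0) = -4.

-4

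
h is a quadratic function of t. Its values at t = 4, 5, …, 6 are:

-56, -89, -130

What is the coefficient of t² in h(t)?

Write h(t) = at² + bt + c; the 3 given values yield a linear system in the 3 coefficients.
Solving, h(t) = -4t² + 3t - 4.
The coefficient of t² is -4.

-4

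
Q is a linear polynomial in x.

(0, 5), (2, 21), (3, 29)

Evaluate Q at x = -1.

Write Q(x) = ax + b; the 3 given values yield a linear system in the 2 coefficients.
Solving, Q(x) = 8x + 5.
Then Q(-1) = -3.

-3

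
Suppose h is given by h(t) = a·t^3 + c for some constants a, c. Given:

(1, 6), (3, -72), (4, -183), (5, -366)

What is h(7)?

From h(1) = 6 and h(3) = -72: 1a + c = 6 and 27a + c = -72.
Subtracting: 26a = -78, so a = -3; then c = 6 − (-3)·1 = 9.
So h(t) = -3t³ + 9, and h(7) = -1020.

-1020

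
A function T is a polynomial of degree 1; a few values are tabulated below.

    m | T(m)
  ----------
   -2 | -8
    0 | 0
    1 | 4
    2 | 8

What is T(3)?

12

Write T(m) = am + b; the 4 given values yield a linear system in the 2 coefficients.
Solving, T(m) = 4m.
Then T(3) = 12.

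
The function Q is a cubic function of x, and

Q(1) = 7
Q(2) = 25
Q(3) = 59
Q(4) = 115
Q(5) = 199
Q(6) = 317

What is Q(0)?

Write Q(x) = ax³ + bx² + cx + d; the 6 given values yield a linear system in the 4 coefficients.
Solving, Q(x) = x³ + 2x² + 5x - 1.
The constant term is Q(0) = -1.

-1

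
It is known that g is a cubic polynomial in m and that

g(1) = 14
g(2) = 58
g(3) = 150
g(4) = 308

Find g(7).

Write g(m) = am³ + bm² + cm + d; the 4 given values yield a linear system in the 4 coefficients.
Solving, g(m) = 3m³ + 6m² + 5m.
Then g(7) = 1358.

1358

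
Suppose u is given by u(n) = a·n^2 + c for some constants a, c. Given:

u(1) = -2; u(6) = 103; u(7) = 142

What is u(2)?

From u(1) = -2 and u(6) = 103: 1a + c = -2 and 36a + c = 103.
Subtracting: 35a = 105, so a = 3; then c = -2 − 3·1 = -5.
So u(n) = 3n² − 5, and u(2) = 7.

7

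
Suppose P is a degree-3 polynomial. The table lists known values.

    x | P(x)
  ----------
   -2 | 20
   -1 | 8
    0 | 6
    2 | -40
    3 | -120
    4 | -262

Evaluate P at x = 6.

-804

Write P(x) = ax³ + bx² + cx + d; the 6 given values yield a linear system in the 4 coefficients.
Solving, P(x) = -3x³ - 4x² - 3x + 6.
Then P(6) = -804.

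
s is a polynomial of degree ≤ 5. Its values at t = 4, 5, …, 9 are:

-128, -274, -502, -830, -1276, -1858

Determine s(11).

-3502

First differences: -146, -228, -328, -446, -582. Second differences: -82, -100, -118, -136. Third differences: -18, -18, -18.
Level-3 differences are constant, so s has degree 3.
Fitting a degree-3 polynomial gives s(t) = -3t³ + 4t² + t - 4.
Then s(11) = -3502.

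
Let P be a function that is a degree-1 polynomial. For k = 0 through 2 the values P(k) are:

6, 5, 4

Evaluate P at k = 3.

3

First differences: -1, -1.
Level-1 differences are constant, so P has degree 1.
Fitting a degree-1 polynomial gives P(k) = -k + 6.
Then P(3) = 3.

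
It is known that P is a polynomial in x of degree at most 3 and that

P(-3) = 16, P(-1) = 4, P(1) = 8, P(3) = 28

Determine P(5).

64

Write P(x) = ax³ + bx² + cx + d; the 4 given values yield a linear system in the 4 coefficients.
Solving, the leading coefficient vanishes, and P(x) = 2x² + 2x + 4.
Then P(5) = 64.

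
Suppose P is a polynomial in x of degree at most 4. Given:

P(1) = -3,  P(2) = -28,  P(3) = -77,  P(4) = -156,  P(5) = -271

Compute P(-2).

-12

First differences: -25, -49, -79, -115. Second differences: -24, -30, -36. Third differences: -6, -6.
Level-3 differences are constant, so P has degree 3.
Fitting a degree-3 polynomial gives P(x) = -x³ - 6x² + 4.
Then P(-2) = -12.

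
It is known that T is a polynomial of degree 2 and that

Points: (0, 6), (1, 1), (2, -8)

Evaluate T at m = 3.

-21

Write T(m) = am² + bm + c; the 3 given values yield a linear system in the 3 coefficients.
Solving, T(m) = -2m² - 3m + 6.
Then T(3) = -21.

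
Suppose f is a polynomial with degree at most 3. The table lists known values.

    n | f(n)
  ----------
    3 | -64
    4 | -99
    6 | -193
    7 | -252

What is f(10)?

-477

Write f(n) = an³ + bn² + cn + d; the 4 given values yield a linear system in the 4 coefficients.
Solving, the leading coefficient vanishes, and f(n) = -4n² - 7n - 7.
Then f(10) = -477.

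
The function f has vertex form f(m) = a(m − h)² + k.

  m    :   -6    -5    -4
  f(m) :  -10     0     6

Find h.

-3

First differences 10, 6; second difference -4 = 2a, so a = -2.
Expanding, the m-coefficient is −2ah = 4h; matching it to the data gives h = -3, and then k = 8.
So f(m) = -2(m + 3)² + 8.
Hence h = -3.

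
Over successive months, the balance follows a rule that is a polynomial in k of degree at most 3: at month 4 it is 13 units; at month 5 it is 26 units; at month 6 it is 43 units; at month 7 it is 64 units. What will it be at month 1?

Write the value at k as h(k).
First differences: 13, 17, 21. Second differences: 4, 4.
Level-2 differences are constant, so h has degree 2.
Fitting a degree-2 polynomial gives h(k) = 2k² - 5k + 1.
Then h(1) = -2.

-2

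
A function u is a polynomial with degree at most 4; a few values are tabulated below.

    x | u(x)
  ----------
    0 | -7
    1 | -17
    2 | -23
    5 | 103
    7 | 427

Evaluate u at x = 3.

-13

Write u(x) = ax^4 + bx³ + cx² + dx + e; the 5 given values yield a linear system in the 5 coefficients.
Solving, the leading coefficient vanishes, and u(x) = 2x³ - 4x² - 8x - 7.
Then u(3) = -13.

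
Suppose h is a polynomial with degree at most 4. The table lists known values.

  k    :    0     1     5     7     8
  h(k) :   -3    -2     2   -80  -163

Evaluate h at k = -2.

37

Write h(k) = ak^4 + bk³ + ck² + dk + e; the 5 given values yield a linear system in the 5 coefficients.
Solving, the leading coefficient vanishes, and h(k) = -k³ + 6k² - 4k - 3.
Then h(-2) = 37.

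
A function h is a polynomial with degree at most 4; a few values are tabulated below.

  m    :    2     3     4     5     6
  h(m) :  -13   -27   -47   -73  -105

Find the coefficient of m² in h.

Write h(m) = am^4 + bm³ + cm² + dm + e; the 5 given values yield a linear system in the 5 coefficients.
Solving, the top 2 coefficients vanish, and h(m) = -3m² + m - 3.
The coefficient of m² is -3.

-3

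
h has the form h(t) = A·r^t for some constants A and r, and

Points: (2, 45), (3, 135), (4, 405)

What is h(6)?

Consecutive ratio: 135/45 = 3, and 405/135 = 3, so r = 3.
Then A·3^2 = 45 gives A = 5, and h(t) = 5·3^t.
h(6) = 5·3^6 = 3645.

3645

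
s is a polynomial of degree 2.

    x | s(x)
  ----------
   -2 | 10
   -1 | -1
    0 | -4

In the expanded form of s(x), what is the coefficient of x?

Write s(x) = ax² + bx + c; the 3 given values yield a linear system in the 3 coefficients.
Solving, s(x) = 4x² + x - 4.
The coefficient of x is 1.

1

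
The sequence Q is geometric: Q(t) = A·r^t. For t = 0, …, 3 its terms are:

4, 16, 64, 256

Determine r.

Consecutive ratio: 16/4 = 4, and 64/16 = 4, so r = 4.
Then A·4^0 = 4 gives A = 4, and Q(t) = 4·4^t.

4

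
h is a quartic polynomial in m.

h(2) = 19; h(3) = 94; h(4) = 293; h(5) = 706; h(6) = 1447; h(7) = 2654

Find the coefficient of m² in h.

-2

First differences: 75, 199, 413, 741, 1207. Second differences: 124, 214, 328, 466. Third differences: 90, 114, 138. Fourth differences: 24, 24.
Level-4 differences are constant, so h has degree 4.
Fitting a degree-4 polynomial gives h(m) = m^4 + m³ - 2m² + m + 1.
The coefficient of m² is -2.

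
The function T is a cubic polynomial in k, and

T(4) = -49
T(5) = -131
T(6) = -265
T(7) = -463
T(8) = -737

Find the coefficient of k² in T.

4

First differences: -82, -134, -198, -274. Second differences: -52, -64, -76. Third differences: -12, -12.
Level-3 differences are constant, so T has degree 3.
Fitting a degree-3 polynomial gives T(k) = -2k³ + 4k² + 4k - 1.
The coefficient of k² is 4.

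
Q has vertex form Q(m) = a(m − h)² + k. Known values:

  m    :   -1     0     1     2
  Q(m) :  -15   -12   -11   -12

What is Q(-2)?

First differences 3, 1, -1; second difference -2 = 2a, so a = -1.
Expanding, the m-coefficient is −2ah = 2h; matching it to the data gives h = 1, and then k = -11.
So Q(m) = -1(m − 1)² − 11.
Q(-2) = -1·(-3)² − 11 = -20.

-20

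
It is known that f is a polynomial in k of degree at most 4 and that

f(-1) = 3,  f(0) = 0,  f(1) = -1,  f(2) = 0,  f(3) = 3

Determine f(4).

8

First differences: -3, -1, 1, 3. Second differences: 2, 2, 2.
Level-2 differences are constant, so f has degree 2.
Fitting a degree-2 polynomial gives f(k) = k² - 2k.
Then f(4) = 8.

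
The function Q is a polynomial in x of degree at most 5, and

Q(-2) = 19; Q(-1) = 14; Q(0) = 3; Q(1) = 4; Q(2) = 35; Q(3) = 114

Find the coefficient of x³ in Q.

First differences: -5, -11, 1, 31, 79. Second differences: -6, 12, 30, 48. Third differences: 18, 18, 18.
Level-3 differences are constant, so Q has degree 3.
Fitting a degree-3 polynomial gives Q(x) = 3x³ + 6x² - 8x + 3.
The coefficient of x³ is 3.

3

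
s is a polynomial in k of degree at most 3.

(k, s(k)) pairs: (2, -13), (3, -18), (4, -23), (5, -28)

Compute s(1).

-8

First differences: -5, -5, -5.
Level-1 differences are constant, so s has degree 1.
Fitting a degree-1 polynomial gives s(k) = -5k - 3.
Then s(1) = -8.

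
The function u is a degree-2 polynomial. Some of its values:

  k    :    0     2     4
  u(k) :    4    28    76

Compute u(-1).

1

Write u(k) = ak² + bk + c; the 3 given values yield a linear system in the 3 coefficients.
Solving, u(k) = 3k² + 6k + 4.
Then u(-1) = 1.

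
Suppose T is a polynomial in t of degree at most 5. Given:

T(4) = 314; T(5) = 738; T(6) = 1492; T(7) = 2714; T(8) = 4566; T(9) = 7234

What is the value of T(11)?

First differences: 424, 754, 1222, 1852, 2668. Second differences: 330, 468, 630, 816. Third differences: 138, 162, 186. Fourth differences: 24, 24.
Level-4 differences are constant, so T has degree 4.
Fitting a degree-4 polynomial gives T(t) = t^4 + t³ - t² + 3t - 2.
Then T(11) = 15882.

15882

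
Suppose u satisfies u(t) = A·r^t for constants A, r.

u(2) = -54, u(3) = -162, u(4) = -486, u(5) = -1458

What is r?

3

Consecutive ratio: -162/(-54) = 3, and -486/(-162) = 3, so r = 3.
Then A·3^2 = -54 gives A = -6, and u(t) = -6·3^t.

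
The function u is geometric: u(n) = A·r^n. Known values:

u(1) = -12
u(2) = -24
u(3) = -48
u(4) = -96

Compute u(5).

Consecutive ratio: -24/(-12) = 2, and -48/(-24) = 2, so r = 2.
Then A·2^1 = -12 gives A = -6, and u(n) = -6·2^n.
u(5) = -6·2^5 = -192.

-192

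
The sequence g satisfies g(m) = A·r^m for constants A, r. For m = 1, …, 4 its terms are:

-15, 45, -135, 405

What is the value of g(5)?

Consecutive ratio: 45/(-15) = -3, and -135/45 = -3, so r = -3.
Then A·(-3)^1 = -15 gives A = 5, and g(m) = 5·(-3)^m.
g(5) = 5·(-3)^5 = -1215.

-1215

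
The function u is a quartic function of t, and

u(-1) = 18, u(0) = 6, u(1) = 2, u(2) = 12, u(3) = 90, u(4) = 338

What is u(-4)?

762

First differences: -12, -4, 10, 78, 248. Second differences: 8, 14, 68, 170. Third differences: 6, 54, 102. Fourth differences: 48, 48.
Level-4 differences are constant, so u has degree 4.
Fitting a degree-4 polynomial gives u(t) = 2t^4 - 3t³ + 2t² - 5t + 6.
Then u(-4) = 762.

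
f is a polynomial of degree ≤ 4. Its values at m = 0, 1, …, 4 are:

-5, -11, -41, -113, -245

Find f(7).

-1181

First differences: -6, -30, -72, -132. Second differences: -24, -42, -60. Third differences: -18, -18.
Level-3 differences are constant, so f has degree 3.
Fitting a degree-3 polynomial gives f(m) = -3m³ - 3m² - 5.
Then f(7) = -1181.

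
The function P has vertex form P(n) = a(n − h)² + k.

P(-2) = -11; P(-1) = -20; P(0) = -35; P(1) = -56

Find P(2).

-83

First differences -9, -15, -21; second difference -6 = 2a, so a = -3.
Expanding, the n-coefficient is −2ah = 6h; matching it to the data gives h = -3, and then k = -8.
So P(n) = -3(n + 3)² − 8.
P(2) = -3·5² − 8 = -83.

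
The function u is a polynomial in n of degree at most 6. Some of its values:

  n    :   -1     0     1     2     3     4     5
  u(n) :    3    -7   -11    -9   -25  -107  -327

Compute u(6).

-781

First differences: -10, -4, 2, -16, -82, -220. Second differences: 6, 6, -18, -66, -138. Third differences: 0, -24, -48, -72. Fourth differences: -24, -24, -24.
Level-4 differences are constant, so u has degree 4.
Fitting a degree-4 polynomial gives u(n) = -n^4 + 2n³ + 4n² - 9n - 7.
Then u(6) = -781.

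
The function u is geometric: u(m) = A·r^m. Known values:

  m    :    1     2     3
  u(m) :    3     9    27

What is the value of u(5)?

Consecutive ratio: 9/3 = 3, and 27/9 = 3, so r = 3.
Then A·3^1 = 3 gives A = 1, and u(m) = 1·3^m.
u(5) = 1·3^5 = 243.

243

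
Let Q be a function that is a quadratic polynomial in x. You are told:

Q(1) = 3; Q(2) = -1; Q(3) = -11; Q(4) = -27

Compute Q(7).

First differences: -4, -10, -16. Second differences: -6, -6.
Level-2 differences are constant, so Q has degree 2.
Fitting a degree-2 polynomial gives Q(x) = -3x² + 5x + 1.
Then Q(7) = -111.

-111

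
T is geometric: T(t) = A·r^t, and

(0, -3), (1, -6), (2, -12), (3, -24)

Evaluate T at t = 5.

-96

Consecutive ratio: -6/(-3) = 2, and -12/(-6) = 2, so r = 2.
Then A·2^0 = -3 gives A = -3, and T(t) = -3·2^t.
T(5) = -3·2^5 = -96.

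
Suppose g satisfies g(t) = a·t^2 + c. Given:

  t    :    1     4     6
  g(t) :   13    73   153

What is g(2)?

25

From g(1) = 13 and g(4) = 73: 1a + c = 13 and 16a + c = 73.
Subtracting: 15a = 60, so a = 4; then c = 13 − 4·1 = 9.
So g(t) = 4t² + 9, and g(2) = 25.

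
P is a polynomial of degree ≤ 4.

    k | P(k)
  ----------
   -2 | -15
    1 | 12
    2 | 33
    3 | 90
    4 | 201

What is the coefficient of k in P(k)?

Write P(k) = ak^4 + bk³ + ck² + dk + e; the 5 given values yield a linear system in the 5 coefficients.
Solving, the leading coefficient vanishes, and P(k) = 3k³ + 9.
The coefficient of k is 0.

0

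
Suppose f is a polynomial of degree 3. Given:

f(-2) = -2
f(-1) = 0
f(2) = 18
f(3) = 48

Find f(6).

Write f(x) = ax³ + bx² + cx + d; the 4 given values yield a linear system in the 4 coefficients.
Solving, f(x) = x³ + 2x² + x.
Then f(6) = 294.

294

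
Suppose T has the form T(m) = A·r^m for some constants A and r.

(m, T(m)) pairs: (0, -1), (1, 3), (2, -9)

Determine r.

-3

Consecutive ratio: 3/(-1) = -3, and -9/3 = -3, so r = -3.
Then A·(-3)^0 = -1 gives A = -1, and T(m) = -1·(-3)^m.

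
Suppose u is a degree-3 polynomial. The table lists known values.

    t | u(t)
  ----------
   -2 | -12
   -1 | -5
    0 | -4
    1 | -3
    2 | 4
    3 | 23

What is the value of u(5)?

121

First differences: 7, 1, 1, 7, 19. Second differences: -6, 0, 6, 12. Third differences: 6, 6, 6.
Level-3 differences are constant, so u has degree 3.
Fitting a degree-3 polynomial gives u(t) = t³ - 4.
Then u(5) = 121.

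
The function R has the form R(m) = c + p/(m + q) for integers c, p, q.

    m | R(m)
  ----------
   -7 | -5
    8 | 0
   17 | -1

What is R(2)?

(R(m) − c)(m + q) = p for each data point; the three points give a linear system in c and q, then p follows.
Solving: c = -2, q = 1, p = 18, so R(m) = -2 + 18/(m + 1).
Then R(2) = -2 + 18/3 = 4.

4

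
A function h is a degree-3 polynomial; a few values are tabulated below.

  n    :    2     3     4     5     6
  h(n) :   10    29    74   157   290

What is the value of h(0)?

First differences: 19, 45, 83, 133. Second differences: 26, 38, 50. Third differences: 12, 12.
Level-3 differences are constant, so h has degree 3.
Fitting a degree-3 polynomial gives h(n) = 2n³ - 5n² + 6n + 2.
Then h(0) = 2.

2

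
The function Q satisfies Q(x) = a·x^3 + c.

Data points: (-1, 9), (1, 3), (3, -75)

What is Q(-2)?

From Q(-1) = 9 and Q(1) = 3: -1a + c = 9 and 1a + c = 3.
Subtracting: 2a = -6, so a = -3; then c = 9 − (-3)·(-1) = 6.
So Q(x) = -3x³ + 6, and Q(-2) = 30.

30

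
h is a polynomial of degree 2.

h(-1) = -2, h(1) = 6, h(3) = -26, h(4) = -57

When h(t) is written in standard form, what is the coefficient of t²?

Write h(t) = at² + bt + c; the 4 given values yield a linear system in the 3 coefficients.
Solving, h(t) = -5t² + 4t + 7.
The coefficient of t² is -5.

-5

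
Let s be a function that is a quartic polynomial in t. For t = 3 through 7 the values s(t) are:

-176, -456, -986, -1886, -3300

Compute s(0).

4

Write s(t) = at^4 + bt³ + ct² + dt + e; the 5 given values yield a linear system in the 5 coefficients.
Solving, s(t) = -t^4 - 2t³ - 4t² - 3t + 4.
Then s(0) = 4.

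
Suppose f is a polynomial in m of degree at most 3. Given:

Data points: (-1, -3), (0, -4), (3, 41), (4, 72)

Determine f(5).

Write f(m) = am³ + bm² + cm + d; the 4 given values yield a linear system in the 4 coefficients.
Solving, the leading coefficient vanishes, and f(m) = 4m² + 3m - 4.
Then f(5) = 111.

111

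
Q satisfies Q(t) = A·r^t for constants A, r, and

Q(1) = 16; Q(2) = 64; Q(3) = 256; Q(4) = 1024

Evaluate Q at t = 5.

Consecutive ratio: 64/16 = 4, and 256/64 = 4, so r = 4.
Then A·4^1 = 16 gives A = 4, and Q(t) = 4·4^t.
Q(5) = 4·4^5 = 4096.

4096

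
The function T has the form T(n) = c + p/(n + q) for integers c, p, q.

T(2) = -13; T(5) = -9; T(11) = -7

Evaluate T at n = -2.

19

(T(n) − c)(n + q) = p for each data point; the three points give a linear system in c and q, then p follows.
Solving: c = -5, q = 1, p = -24, so T(n) = -5 − 24/(n + 1).
Then T(-2) = -5 − 24/(-1) = 19.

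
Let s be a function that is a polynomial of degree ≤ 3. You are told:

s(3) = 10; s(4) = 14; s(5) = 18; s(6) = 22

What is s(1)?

Write s(k) = ak³ + bk² + ck + d; the 4 given values yield a linear system in the 4 coefficients.
Solving, the top 2 coefficients vanish, and s(k) = 4k - 2.
Then s(1) = 2.

2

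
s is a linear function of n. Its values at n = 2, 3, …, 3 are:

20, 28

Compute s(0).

4

Write s(n) = an + b; the 2 given values yield a linear system in the 2 coefficients.
Solving, s(n) = 8n + 4.
Then s(0) = 4.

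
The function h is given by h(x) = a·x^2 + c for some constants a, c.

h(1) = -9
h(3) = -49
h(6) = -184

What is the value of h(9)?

-409

From h(1) = -9 and h(3) = -49: 1a + c = -9 and 9a + c = -49.
Subtracting: 8a = -40, so a = -5; then c = -9 − (-5)·1 = -4.
So h(x) = -5x² − 4, and h(9) = -409.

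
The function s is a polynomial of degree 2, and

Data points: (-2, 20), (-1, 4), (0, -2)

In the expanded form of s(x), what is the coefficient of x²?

5

Write s(x) = ax² + bx + c; the 3 given values yield a linear system in the 3 coefficients.
Solving, s(x) = 5x² - x - 2.
The coefficient of x² is 5.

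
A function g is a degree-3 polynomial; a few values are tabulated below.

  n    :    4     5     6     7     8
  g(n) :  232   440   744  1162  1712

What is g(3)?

102

Write g(n) = an³ + bn² + cn + d; the 5 given values yield a linear system in the 4 coefficients.
Solving, g(n) = 3n³ + 3n² - 2n.
Then g(3) = 102.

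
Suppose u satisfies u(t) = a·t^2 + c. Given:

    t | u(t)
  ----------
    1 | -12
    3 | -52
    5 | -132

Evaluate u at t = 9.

-412

From u(1) = -12 and u(3) = -52: 1a + c = -12 and 9a + c = -52.
Subtracting: 8a = -40, so a = -5; then c = -12 − (-5)·1 = -7.
So u(t) = -5t² − 7, and u(9) = -412.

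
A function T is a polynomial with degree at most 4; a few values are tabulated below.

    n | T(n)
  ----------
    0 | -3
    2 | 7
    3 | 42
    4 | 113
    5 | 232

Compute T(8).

Write T(n) = an^4 + bn³ + cn² + dn + e; the 5 given values yield a linear system in the 5 coefficients.
Solving, the leading coefficient vanishes, and T(n) = 2n³ - 3n - 3.
Then T(8) = 997.

997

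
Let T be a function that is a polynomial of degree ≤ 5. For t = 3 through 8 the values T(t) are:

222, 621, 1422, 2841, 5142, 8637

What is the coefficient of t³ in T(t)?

First differences: 399, 801, 1419, 2301, 3495. Second differences: 402, 618, 882, 1194. Third differences: 216, 264, 312. Fourth differences: 48, 48.
Level-4 differences are constant, so T has degree 4.
Fitting a degree-4 polynomial gives T(t) = 2t^4 + 7t² - 3.
The coefficient of t³ is 0.

0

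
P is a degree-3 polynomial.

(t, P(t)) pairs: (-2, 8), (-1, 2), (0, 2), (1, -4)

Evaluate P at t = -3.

32

Write P(t) = at³ + bt² + ct + d; the 4 given values yield a linear system in the 4 coefficients.
Solving, P(t) = -2t³ - 3t² - t + 2.
Then P(-3) = 32.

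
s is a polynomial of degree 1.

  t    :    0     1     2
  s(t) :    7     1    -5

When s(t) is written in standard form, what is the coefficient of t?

Write s(t) = at + b; the 3 given values yield a linear system in the 2 coefficients.
Solving, s(t) = -6t + 7.
The coefficient of t is -6.

-6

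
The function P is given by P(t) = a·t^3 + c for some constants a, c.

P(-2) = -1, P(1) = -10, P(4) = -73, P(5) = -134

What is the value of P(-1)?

-8

From P(-2) = -1 and P(1) = -10: -8a + c = -1 and 1a + c = -10.
Subtracting: 9a = -9, so a = -1; then c = -1 − (-1)·(-8) = -9.
So P(t) = -1t³ − 9, and P(-1) = -8.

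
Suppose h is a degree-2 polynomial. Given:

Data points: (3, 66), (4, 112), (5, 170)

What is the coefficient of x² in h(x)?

6

Write h(x) = ax² + bx + c; the 3 given values yield a linear system in the 3 coefficients.
Solving, h(x) = 6x² + 4x.
The coefficient of x² is 6.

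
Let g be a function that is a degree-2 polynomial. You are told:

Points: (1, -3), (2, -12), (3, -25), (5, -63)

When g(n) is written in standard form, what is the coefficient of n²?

Write g(n) = an² + bn + c; the 4 given values yield a linear system in the 3 coefficients.
Solving, g(n) = -2n² - 3n + 2.
The coefficient of n² is -2.

-2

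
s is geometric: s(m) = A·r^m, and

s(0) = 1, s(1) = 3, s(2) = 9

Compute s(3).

Consecutive ratio: 3/1 = 3, and 9/3 = 3, so r = 3.
Then A·3^0 = 1 gives A = 1, and s(m) = 1·3^m.
s(3) = 1·3^3 = 27.

27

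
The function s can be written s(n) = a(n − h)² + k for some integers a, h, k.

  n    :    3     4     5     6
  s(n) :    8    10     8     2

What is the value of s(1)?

First differences 2, -2, -6; second difference -4 = 2a, so a = -2.
Expanding, the n-coefficient is −2ah = 4h; matching it to the data gives h = 4, and then k = 10.
So s(n) = -2(n − 4)² + 10.
s(1) = -2·(-3)² + 10 = -8.

-8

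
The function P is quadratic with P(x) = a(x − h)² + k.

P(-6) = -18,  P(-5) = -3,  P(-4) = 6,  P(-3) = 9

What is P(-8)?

First differences 15, 9, 3; second difference -6 = 2a, so a = -3.
Expanding, the x-coefficient is −2ah = 6h; matching it to the data gives h = -3, and then k = 9.
So P(x) = -3(x + 3)² + 9.
P(-8) = -3·(-5)² + 9 = -66.

-66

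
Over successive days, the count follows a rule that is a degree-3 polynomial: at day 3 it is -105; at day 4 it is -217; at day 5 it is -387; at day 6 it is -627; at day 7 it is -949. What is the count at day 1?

Write the value at n as P(n).
Write P(n) = an³ + bn² + cn + d; the 5 given values yield a linear system in the 4 coefficients.
Solving, P(n) = -2n³ - 5n² - 3n + 3.
Then P(1) = -7.

-7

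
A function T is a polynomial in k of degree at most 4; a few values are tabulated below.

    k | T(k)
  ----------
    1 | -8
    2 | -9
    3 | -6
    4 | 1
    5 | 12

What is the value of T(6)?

First differences: -1, 3, 7, 11. Second differences: 4, 4, 4.
Level-2 differences are constant, so T has degree 2.
Fitting a degree-2 polynomial gives T(k) = 2k² - 7k - 3.
Then T(6) = 27.

27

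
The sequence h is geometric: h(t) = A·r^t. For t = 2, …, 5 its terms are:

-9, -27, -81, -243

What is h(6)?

Consecutive ratio: -27/(-9) = 3, and -81/(-27) = 3, so r = 3.
Then A·3^2 = -9 gives A = -1, and h(t) = -1·3^t.
h(6) = -1·3^6 = -729.

-729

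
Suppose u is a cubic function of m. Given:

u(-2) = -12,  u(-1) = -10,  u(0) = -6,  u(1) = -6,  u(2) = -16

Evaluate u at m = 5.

First differences: 2, 4, 0, -10. Second differences: 2, -4, -10. Third differences: -6, -6.
Level-3 differences are constant, so u has degree 3.
Fitting a degree-3 polynomial gives u(m) = -m³ - 2m² + 3m - 6.
Then u(5) = -166.

-166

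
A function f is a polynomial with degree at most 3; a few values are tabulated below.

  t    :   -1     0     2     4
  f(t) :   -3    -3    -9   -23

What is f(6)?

Write f(t) = at³ + bt² + ct + d; the 4 given values yield a linear system in the 4 coefficients.
Solving, the leading coefficient vanishes, and f(t) = -t² - t - 3.
Then f(6) = -45.

-45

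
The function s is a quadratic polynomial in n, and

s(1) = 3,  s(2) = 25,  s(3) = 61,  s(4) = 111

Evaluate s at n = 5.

175

First differences: 22, 36, 50. Second differences: 14, 14.
Level-2 differences are constant, so s has degree 2.
Extending the table by one column gives the next first difference 64, so s(5) = 111 + 64 = 175.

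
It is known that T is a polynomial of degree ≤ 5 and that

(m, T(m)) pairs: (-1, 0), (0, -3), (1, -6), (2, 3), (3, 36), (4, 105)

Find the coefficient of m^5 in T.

0

First differences: -3, -3, 9, 33, 69. Second differences: 0, 12, 24, 36. Third differences: 12, 12, 12.
Level-3 differences are constant, so T has degree 3.
Fitting a degree-3 polynomial gives T(m) = 2m³ - 5m - 3.
The coefficient of m^5 is 0.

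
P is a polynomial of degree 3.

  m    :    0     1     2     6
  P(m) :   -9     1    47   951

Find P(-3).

-3

Write P(m) = am³ + bm² + cm + d; the 4 given values yield a linear system in the 4 coefficients.
Solving, P(m) = 3m³ + 9m² - 2m - 9.
Then P(-3) = -3.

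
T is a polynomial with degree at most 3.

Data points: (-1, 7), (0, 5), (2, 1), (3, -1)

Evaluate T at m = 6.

Write T(m) = am³ + bm² + cm + d; the 4 given values yield a linear system in the 4 coefficients.
Solving, the top 2 coefficients vanish, and T(m) = -2m + 5.
Then T(6) = -7.

-7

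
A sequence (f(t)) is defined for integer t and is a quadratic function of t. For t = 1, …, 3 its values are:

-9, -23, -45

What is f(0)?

-3

Write f(t) = at² + bt + c; the 3 given values yield a linear system in the 3 coefficients.
Solving, f(t) = -4t² - 2t - 3.
Then f(0) = -3.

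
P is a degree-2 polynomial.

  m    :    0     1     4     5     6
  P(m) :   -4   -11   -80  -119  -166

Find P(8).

-284

Write P(m) = am² + bm + c; the 5 given values yield a linear system in the 3 coefficients.
Solving, P(m) = -4m² - 3m - 4.
Then P(8) = -284.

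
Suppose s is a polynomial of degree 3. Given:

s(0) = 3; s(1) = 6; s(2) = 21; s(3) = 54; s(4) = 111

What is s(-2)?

First differences: 3, 15, 33, 57. Second differences: 12, 18, 24. Third differences: 6, 6.
Level-3 differences are constant, so s has degree 3.
Fitting a degree-3 polynomial gives s(m) = m³ + 3m² - m + 3.
Then s(-2) = 9.

9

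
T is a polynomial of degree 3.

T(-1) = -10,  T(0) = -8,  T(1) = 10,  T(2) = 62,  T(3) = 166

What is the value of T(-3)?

-38

First differences: 2, 18, 52, 104. Second differences: 16, 34, 52. Third differences: 18, 18.
Level-3 differences are constant, so T has degree 3.
Fitting a degree-3 polynomial gives T(t) = 3t³ + 8t² + 7t - 8.
Then T(-3) = -38.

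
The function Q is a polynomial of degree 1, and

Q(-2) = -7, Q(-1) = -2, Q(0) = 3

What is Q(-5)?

Write Q(t) = at + b; the 3 given values yield a linear system in the 2 coefficients.
Solving, Q(t) = 5t + 3.
Then Q(-5) = -22.

-22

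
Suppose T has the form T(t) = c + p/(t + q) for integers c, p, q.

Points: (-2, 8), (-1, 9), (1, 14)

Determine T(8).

(T(t) − c)(t + q) = p for each data point; the three points give a linear system in c and q, then p follows.
Solving: c = 4, q = -3, p = -20, so T(t) = 4 − 20/(t − 3).
Then T(8) = 4 − 20/5 = 0.

0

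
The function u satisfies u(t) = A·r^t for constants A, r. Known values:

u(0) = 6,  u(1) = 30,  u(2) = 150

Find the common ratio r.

Consecutive ratio: 30/6 = 5, and 150/30 = 5, so r = 5.
Then A·5^0 = 6 gives A = 6, and u(t) = 6·5^t.

5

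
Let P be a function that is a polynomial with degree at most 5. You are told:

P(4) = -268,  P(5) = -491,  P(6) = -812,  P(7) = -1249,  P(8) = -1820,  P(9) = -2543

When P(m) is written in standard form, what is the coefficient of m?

-4

First differences: -223, -321, -437, -571, -723. Second differences: -98, -116, -134, -152. Third differences: -18, -18, -18.
Level-3 differences are constant, so P has degree 3.
Fitting a degree-3 polynomial gives P(m) = -3m³ - 4m² - 4m + 4.
The coefficient of m is -4.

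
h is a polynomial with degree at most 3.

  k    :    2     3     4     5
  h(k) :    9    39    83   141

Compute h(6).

213

First differences: 30, 44, 58. Second differences: 14, 14.
Level-2 differences are constant, so h has degree 2.
Fitting a degree-2 polynomial gives h(k) = 7k² - 5k - 9.
Then h(6) = 213.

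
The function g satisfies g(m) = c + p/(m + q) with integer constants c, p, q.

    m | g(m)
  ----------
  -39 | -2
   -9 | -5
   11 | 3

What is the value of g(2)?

(g(m) − c)(m + q) = p for each data point; the three points give a linear system in c and q, then p follows.
Solving: c = -1, q = -1, p = 40, so g(m) = -1 + 40/(m − 1).
Then g(2) = -1 + 40/1 = 39.

39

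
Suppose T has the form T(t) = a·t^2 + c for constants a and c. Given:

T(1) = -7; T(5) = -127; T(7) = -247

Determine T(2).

-22

From T(1) = -7 and T(5) = -127: 1a + c = -7 and 25a + c = -127.
Subtracting: 24a = -120, so a = -5; then c = -7 − (-5)·1 = -2.
So T(t) = -5t² − 2, and T(2) = -22.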